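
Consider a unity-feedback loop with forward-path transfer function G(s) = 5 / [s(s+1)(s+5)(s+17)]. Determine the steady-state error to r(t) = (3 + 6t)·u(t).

G(s) has one factor of s in the denominator, so the system is type 1. By superposition:
  • 3: tracked with zero error.
  • 6t: e_ss = 6/K_v with K_v=1/17 → 102.
Total e_ss = 102.

102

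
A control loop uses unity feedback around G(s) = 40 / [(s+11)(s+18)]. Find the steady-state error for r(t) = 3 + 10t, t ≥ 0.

infinity

The open loop has no poles at the origin → type 0 system. By superposition:
  • 3: e_ss = 3/(1+K_p) with K_p=20/99 → 297/119.
  • 10t: a type-0 system cannot track it, e_ss → ∞.
The unbounded component dominates.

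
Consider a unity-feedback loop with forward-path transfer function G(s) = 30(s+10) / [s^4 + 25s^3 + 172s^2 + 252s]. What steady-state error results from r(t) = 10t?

Lowest-order denominator term is 252s, so the open loop has 1 pole at the origin → type 1 system.
K_v = lim_{s→0} s·G(s) = 30·10 / 252 = 25/21.
e_ss = 10/K_v = 10/(25/21) = 8.4.

8.4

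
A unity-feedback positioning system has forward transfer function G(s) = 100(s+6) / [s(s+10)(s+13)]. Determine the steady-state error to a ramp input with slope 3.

0.65

The open loop has one pole at the origin → type 1 system.
K_v = lim_{s→0} s·G(s) = 100·6 / (10·13) = 60/13.
e_ss = 3/K_v = 3/(60/13) = 0.65.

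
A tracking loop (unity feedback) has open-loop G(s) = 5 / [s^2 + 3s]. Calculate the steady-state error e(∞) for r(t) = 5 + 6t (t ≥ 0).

The denominator has no term below 3s — 1 pole at s=0, type 1. Treating each term separately:
  • 5: tracked with zero error.
  • 6t: e_ss = 6/K_v with K_v=5/3 → 3.6.
Total e_ss = 3.6.

3.6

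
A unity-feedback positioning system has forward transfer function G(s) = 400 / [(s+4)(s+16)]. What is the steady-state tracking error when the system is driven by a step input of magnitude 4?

G(s) has no factors of s in the denominator, so the system is type 0.
K_p = lim_{s→0} G(s) = 400 / (4·16) = 6.25.
e_ss = 4/(1 + K_p) = 4/7.25 = 16/29.

16/29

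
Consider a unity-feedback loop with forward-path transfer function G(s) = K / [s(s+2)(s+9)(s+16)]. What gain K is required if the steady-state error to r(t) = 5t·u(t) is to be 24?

The open loop has one pole at the origin → type 1 system.
K_v = lim_{s→0} s·G(s) = K / (2·9·16) = (1/288)·K.
e_ss = 5/K_v = 24 ⇒ K_v = 5/24 ⇒ K = (5/24)/(1/288) = 60.

60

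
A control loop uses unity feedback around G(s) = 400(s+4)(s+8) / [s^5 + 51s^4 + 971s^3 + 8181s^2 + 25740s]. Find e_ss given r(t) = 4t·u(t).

Factoring s from the denominator leaves a polynomial with constant term 25740, so the system is type 1.
K_v = lim_{s→0} s·G(s) = 400·4·8 / 25740 = 640/1287.
e_ss = 4/K_v = 4/(640/1287) = 1287/160.

1287/160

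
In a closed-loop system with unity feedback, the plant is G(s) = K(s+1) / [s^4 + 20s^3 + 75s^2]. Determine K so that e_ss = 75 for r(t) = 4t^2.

The denominator has no term below 75s^2 — 2 poles at s=0, type 2.
K_a = lim_{s→0} s^2·G(s) = K·1 / 75 = (1/75)·K.
e_ss = 8/K_a = 75 ⇒ K_a = 8/75 ⇒ K = (8/75)/(1/75) = 8.

8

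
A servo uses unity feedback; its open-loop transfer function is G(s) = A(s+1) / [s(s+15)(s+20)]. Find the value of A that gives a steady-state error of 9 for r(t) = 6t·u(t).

The open loop has one pole at the origin → type 1 system.
K_v = lim_{s→0} s·G(s) = A·1 / (15·20) = (1/300)·A.
e_ss = 6/K_v = 9 ⇒ K_v = 2/3 ⇒ A = (2/3)/(1/300) = 200.

200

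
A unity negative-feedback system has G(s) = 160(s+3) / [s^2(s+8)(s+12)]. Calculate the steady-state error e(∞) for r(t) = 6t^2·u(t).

G(s) has two factors of s in the denominator, so the system is type 2.
K_a = lim_{s→0} s^2·G(s) = 160·3 / (8·12) = 5.
r(t) = 6t^2 gives R(s) = 12/s^3.
e_ss = 12/K_a = 12/5 = 2.4.

2.4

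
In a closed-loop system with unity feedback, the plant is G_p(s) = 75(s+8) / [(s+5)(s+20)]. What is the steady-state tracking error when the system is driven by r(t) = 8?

G_p(s) has no factors of s in the denominator, so the system is type 0.
K_p = lim_{s→0} G_p(s) = 75·8 / (5·20) = 6.
e_ss = 8/(1 + K_p) = 8/7.

8/7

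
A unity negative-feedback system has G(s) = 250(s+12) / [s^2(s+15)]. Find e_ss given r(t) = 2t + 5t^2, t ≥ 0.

Two free integrators in G(s): this is a type 2 system. By superposition:
  • 2t: tracked with zero error.
  • 5t^2: e_ss = 10/K_a with K_a=200 → 0.05.
Total e_ss = 0.05.

0.05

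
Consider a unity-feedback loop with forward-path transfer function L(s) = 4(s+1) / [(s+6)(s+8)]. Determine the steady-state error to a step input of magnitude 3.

36/13

L(s) has no factors of s in the denominator, so the system is type 0.
K_p = lim_{s→0} L(s) = 4·1 / (6·8) = 1/12.
e_ss = 3/(1 + K_p) = 3/(13/12) = 36/13.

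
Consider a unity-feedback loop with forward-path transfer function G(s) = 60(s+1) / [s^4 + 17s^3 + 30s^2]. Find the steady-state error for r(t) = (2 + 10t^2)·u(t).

Factoring s^2 from the denominator leaves a polynomial with constant term 30, so the system is type 2. Treating each term separately:
  • 2: tracked with zero error.
  • 10t^2: e_ss = 20/K_a with K_a=2 → 10.
Total e_ss = 10.

10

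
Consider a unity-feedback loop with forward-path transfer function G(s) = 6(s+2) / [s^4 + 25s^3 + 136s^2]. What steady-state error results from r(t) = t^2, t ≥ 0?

68/3

Lowest-order denominator term is 136s^2, so the open loop has 2 poles at the origin → type 2 system.
K_a = lim_{s→0} s^2·G(s) = 6·2 / 136 = 3/34.
r(t) = t^2 gives R(s) = 2/s^3.
e_ss = 2/K_a = 2/(3/34) = 68/3.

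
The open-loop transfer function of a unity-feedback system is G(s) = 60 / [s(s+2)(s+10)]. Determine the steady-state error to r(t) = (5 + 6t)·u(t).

2

G(s) has one factor of s in the denominator, so the system is type 1. By superposition:
  • 5: tracked with zero error.
  • 6t: e_ss = 6/K_v with K_v=3 → 2.
Total e_ss = 2.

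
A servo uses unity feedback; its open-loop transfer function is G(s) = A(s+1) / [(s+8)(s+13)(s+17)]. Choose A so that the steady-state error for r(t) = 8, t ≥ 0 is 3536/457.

G(s) has no factors of s in the denominator, so the system is type 0.
K_p = lim_{s→0} G(s) = A·1 / (8·13·17) = (1/1768)·A.
e_ss = 8/(1 + K_p) = 3536/457 ⇒ 1 + (1/1768)·A = 457/442 ⇒ A = 60.

60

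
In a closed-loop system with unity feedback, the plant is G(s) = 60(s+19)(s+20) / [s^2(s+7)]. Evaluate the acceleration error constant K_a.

Two free integrators in G(s): this is a type 2 system.
K_a = lim_{s→0} s^2·G(s) = 60·19·20 / (7) = 22800/7.

22800/7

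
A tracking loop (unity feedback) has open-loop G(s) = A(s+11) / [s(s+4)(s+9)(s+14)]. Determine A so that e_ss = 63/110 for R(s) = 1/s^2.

80

The open loop has one pole at the origin → type 1 system.
K_v = lim_{s→0} s·G(s) = A·11 / (4·9·14) = (11/504)·A.
e_ss = 1/K_v = 63/110 ⇒ K_v = 110/63 ⇒ A = (110/63)/(11/504) = 80.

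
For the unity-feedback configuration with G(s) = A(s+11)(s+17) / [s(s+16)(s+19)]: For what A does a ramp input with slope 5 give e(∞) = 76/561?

G(s) has one factor of s in the denominator, so the system is type 1.
K_v = lim_{s→0} s·G(s) = A·11·17 / (16·19) = (187/304)·A.
e_ss = 5/K_v = 76/561 ⇒ K_v = 2805/76 ⇒ A = (2805/76)/(187/304) = 60.

60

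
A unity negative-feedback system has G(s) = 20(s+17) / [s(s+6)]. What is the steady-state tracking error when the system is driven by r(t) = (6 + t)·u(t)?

3/170

The open loop has one pole at the origin → type 1 system. Treating each term separately:
  • 6: tracked with zero error.
  • t: e_ss = 1/K_v with K_v=170/3 → 3/170.
Total e_ss = 3/170.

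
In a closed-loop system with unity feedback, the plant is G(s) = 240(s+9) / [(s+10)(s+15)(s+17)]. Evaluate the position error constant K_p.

72/85

No free integrators in G(s): this is a type 0 system.
K_p = lim_{s→0} G(s) = 240·9 / (10·15·17) = 72/85.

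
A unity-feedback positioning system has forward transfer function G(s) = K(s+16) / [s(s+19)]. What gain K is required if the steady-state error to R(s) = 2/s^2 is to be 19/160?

20

G(s) has one factor of s in the denominator, so the system is type 1.
K_v = lim_{s→0} s·G(s) = K·16 / (19) = (16/19)·K.
e_ss = 2/K_v = 19/160 ⇒ K_v = 320/19 ⇒ K = (320/19)/(16/19) = 20.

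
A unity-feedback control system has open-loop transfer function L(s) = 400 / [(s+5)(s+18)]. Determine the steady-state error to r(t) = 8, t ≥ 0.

System type = 0 (no poles at s=0).
K_p = lim_{s→0} L(s) = 400 / (5·18) = 40/9.
e_ss = 8/(1 + K_p) = 8/(49/9) = 72/49.

72/49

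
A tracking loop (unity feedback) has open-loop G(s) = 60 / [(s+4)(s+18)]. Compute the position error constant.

The open loop has no poles at the origin → type 0 system.
K_p = lim_{s→0} G(s) = 60 / (4·18) = 5/6.

5/6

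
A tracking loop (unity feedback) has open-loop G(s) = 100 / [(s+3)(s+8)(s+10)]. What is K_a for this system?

The open loop has no poles at the origin → type 0 system.
K_a = lim_{s→0} s^2·G(s) = 0 (the extra factor of s kills the finite limit).

0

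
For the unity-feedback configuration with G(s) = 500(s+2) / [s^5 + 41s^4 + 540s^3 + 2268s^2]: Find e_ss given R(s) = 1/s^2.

0

The denominator has no term below 2268s^2 — 2 poles at s=0, type 2.
K_v = ∞ for a type-2 system; e_ss to a ramp is zero.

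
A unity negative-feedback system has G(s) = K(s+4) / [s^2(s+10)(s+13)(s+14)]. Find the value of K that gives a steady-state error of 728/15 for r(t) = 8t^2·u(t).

150

System type = 2 (two poles at s=0).
K_a = lim_{s→0} s^2·G(s) = K·4 / (10·13·14) = (1/455)·K.
e_ss = 16/K_a = 728/15 ⇒ K_a = 30/91 ⇒ K = (30/91)/(1/455) = 150.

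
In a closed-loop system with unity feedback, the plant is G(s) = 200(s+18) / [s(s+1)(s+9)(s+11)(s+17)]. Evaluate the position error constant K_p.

infinity

K_p = lim_{s→0} G(s); with 1 pole at the origin the limit diverges, so K_p = ∞.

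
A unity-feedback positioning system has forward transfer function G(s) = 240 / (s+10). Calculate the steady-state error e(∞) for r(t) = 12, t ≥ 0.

0.48

System type = 0 (no poles at s=0).
K_p = lim_{s→0} G(s) = 240 / (10) = 24.
e_ss = 12/(1 + K_p) = 12/25 = 0.48.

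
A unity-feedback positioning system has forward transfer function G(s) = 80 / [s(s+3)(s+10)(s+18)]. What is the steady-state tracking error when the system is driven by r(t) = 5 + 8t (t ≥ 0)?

G(s) has one factor of s in the denominator, so the system is type 1. Taking each input component in turn:
  • 5: tracked with zero error.
  • 8t: e_ss = 8/K_v with K_v=4/27 → 54.
Total e_ss = 54.

54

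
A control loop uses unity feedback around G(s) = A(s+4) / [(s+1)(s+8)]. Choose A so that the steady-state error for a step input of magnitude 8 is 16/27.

The open loop has no poles at the origin → type 0 system.
K_p = lim_{s→0} G(s) = A·4 / (1·8) = 0.5·A.
e_ss = 8/(1 + K_p) = 16/27 ⇒ 1 + 0.5·A = 13.5 ⇒ A = 25.

25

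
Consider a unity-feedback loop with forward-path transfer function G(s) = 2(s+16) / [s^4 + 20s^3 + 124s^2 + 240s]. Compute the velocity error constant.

Lowest-order denominator term is 240s, so the open loop has 1 pole at the origin → type 1 system.
K_v = lim_{s→0} s·G(s) = 2·16 / 240 = 2/15.

2/15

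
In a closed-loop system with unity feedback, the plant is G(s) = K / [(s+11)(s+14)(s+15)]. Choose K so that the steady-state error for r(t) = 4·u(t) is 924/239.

No free integrators in G(s): this is a type 0 system.
K_p = lim_{s→0} G(s) = K / (11·14·15) = (1/2310)·K.
e_ss = 4/(1 + K_p) = 924/239 ⇒ 1 + (1/2310)·K = 239/231 ⇒ K = 80.

80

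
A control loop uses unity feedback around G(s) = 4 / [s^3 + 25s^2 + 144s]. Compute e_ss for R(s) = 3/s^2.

The denominator has no term below 144s — 1 pole at s=0, type 1.
K_v = lim_{s→0} s·G(s) = 4 / 144 = 1/36.
e_ss = 3/K_v = 3/(1/36) = 108.

108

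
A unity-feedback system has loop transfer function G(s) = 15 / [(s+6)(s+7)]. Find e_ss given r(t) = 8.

112/19

The open loop has no poles at the origin → type 0 system.
K_p = lim_{s→0} G(s) = 15 / (6·7) = 5/14.
e_ss = 8/(1 + K_p) = 8/(19/14) = 112/19.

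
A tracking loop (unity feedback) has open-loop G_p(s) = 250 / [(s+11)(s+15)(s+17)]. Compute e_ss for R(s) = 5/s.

No free integrators in G_p(s): this is a type 0 system.
K_p = lim_{s→0} G_p(s) = 250 / (11·15·17) = 50/561.
e_ss = 5/(1 + K_p) = 5/(611/561) = 2805/611.

2805/611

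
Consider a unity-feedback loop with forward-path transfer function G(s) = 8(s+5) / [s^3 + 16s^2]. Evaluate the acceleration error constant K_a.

2.5

Lowest-order denominator term is 16s^2, so the open loop has 2 poles at the origin → type 2 system.
K_a = lim_{s→0} s^2·G(s) = 8·5 / 16 = 2.5.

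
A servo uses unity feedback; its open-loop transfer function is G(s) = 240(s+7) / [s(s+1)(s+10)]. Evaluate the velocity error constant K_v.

168

The open loop has one pole at the origin → type 1 system.
K_v = lim_{s→0} s·G(s) = 240·7 / (1·10) = 168.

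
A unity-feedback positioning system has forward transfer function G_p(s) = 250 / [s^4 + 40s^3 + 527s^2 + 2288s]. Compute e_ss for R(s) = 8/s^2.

73.216

Factoring s from the denominator leaves a polynomial with constant term 2288, so the system is type 1.
K_v = lim_{s→0} s·G_p(s) = 250 / 2288 = 125/1144.
e_ss = 8/K_v = 8/(125/1144) = 73.216.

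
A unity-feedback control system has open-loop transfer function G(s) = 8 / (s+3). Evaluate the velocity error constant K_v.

0

No free integrators in G(s): this is a type 0 system.
K_v = lim_{s→0} s·G(s) = 0 (the extra factor of s kills the finite limit).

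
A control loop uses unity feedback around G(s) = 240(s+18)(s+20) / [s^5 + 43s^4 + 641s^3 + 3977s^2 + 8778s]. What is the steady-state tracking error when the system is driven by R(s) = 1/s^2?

1463/14400

Factoring s from the denominator leaves a polynomial with constant term 8778, so the system is type 1.
K_v = lim_{s→0} s·G(s) = 240·18·20 / 8778 = 14400/1463.
e_ss = 1/K_v = 1/(14400/1463) = 1463/14400.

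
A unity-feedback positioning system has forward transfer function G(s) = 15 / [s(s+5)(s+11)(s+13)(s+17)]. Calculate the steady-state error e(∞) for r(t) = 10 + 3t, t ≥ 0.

2431

The open loop has one pole at the origin → type 1 system. Treating each term separately:
  • 10: tracked with zero error.
  • 3t: e_ss = 3/K_v with K_v=3/2431 → 2431.
Total e_ss = 2431.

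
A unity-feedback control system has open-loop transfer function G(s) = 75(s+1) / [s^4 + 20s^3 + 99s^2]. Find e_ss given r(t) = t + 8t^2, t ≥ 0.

The denominator has no term below 99s^2 — 2 poles at s=0, type 2. Taking each input component in turn:
  • t: tracked with zero error.
  • 8t^2: e_ss = 16/K_a with K_a=25/33 → 21.12.
Total e_ss = 21.12.

21.12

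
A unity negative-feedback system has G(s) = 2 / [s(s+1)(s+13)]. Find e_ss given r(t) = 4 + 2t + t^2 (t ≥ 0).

G(s) has one factor of s in the denominator, so the system is type 1. Taking each input component in turn:
  • 4: tracked with zero error.
  • 2t: e_ss = 2/K_v with K_v=2/13 → 13.
  • t^2: a type-1 system cannot track it, e_ss → ∞.
The unbounded component dominates.

infinity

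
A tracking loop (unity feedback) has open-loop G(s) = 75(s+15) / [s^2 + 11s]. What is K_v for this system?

The denominator has no term below 11s — 1 pole at s=0, type 1.
K_v = lim_{s→0} s·G(s) = 75·15 / 11 = 1125/11.

1125/11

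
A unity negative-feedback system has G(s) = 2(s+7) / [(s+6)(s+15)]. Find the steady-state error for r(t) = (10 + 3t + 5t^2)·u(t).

infinity

No free integrators in G(s): this is a type 0 system. Treating each term separately:
  • 10: e_ss = 10/(1+K_p) with K_p=7/45 → 225/26.
  • 3t: a type-0 system cannot track it, e_ss → ∞.
  • 5t^2: a type-0 system cannot track it, e_ss → ∞.
The unbounded component dominates.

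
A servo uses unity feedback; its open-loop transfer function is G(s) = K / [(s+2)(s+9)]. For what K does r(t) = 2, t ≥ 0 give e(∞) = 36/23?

No free integrators in G(s): this is a type 0 system.
K_p = lim_{s→0} G(s) = K / (2·9) = (1/18)·K.
e_ss = 2/(1 + K_p) = 36/23 ⇒ 1 + (1/18)·K = 23/18 ⇒ K = 5.

5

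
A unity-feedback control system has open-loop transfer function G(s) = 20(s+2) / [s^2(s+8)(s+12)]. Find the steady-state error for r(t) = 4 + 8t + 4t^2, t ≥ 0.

19.2

Two free integrators in G(s): this is a type 2 system. Treating each term separately:
  • 4: tracked with zero error.
  • 8t: tracked with zero error.
  • 4t^2: e_ss = 8/K_a with K_a=5/12 → 19.2.
Total e_ss = 19.2.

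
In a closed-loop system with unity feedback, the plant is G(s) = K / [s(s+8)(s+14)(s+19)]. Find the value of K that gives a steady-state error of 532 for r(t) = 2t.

8

System type = 1 (one pole at s=0).
K_v = lim_{s→0} s·G(s) = K / (8·14·19) = (1/2128)·K.
e_ss = 2/K_v = 532 ⇒ K_v = 1/266 ⇒ K = (1/266)/(1/2128) = 8.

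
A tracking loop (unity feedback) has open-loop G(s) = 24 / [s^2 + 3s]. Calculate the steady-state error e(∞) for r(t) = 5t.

0.625

The denominator has no term below 3s — 1 pole at s=0, type 1.
K_v = lim_{s→0} s·G(s) = 24 / 3 = 8.
e_ss = 5/K_v = 5/8 = 0.625.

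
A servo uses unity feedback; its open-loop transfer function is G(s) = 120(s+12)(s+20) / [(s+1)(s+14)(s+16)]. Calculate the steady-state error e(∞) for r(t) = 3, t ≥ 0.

21/907

The open loop has no poles at the origin → type 0 system.
K_p = lim_{s→0} G(s) = 120·12·20 / (1·14·16) = 900/7.
e_ss = 3/(1 + K_p) = 3/(907/7) = 21/907.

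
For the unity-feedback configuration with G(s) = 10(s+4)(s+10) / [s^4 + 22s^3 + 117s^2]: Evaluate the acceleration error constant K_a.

Factoring s^2 from the denominator leaves a polynomial with constant term 117, so the system is type 2.
K_a = lim_{s→0} s^2·G(s) = 10·4·10 / 117 = 400/117.

400/117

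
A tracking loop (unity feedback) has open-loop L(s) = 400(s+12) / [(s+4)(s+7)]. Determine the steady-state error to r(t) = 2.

System type = 0 (no poles at s=0).
K_p = lim_{s→0} L(s) = 400·12 / (4·7) = 1200/7.
e_ss = 2/(1 + K_p) = 2/(1207/7) = 14/1207.

14/1207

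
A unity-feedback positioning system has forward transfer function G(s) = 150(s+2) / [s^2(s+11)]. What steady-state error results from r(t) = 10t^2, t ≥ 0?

G(s) has two factors of s in the denominator, so the system is type 2.
K_a = lim_{s→0} s^2·G(s) = 150·2 / (11) = 300/11.
r(t) = 10t^2 gives R(s) = 20/s^3.
e_ss = 20/K_a = 20/(300/11) = 11/15.

11/15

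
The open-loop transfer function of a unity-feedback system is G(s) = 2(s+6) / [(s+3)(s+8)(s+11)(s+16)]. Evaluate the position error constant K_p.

1/352

The open loop has no poles at the origin → type 0 system.
K_p = lim_{s→0} G(s) = 2·6 / (3·8·11·16) = 1/352.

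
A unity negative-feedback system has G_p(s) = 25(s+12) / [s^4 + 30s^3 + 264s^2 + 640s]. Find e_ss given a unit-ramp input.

32/15

Lowest-order denominator term is 640s, so the open loop has 1 pole at the origin → type 1 system.
K_v = lim_{s→0} s·G_p(s) = 25·12 / 640 = 15/32.
e_ss = 1/K_v = 1/(15/32) = 32/15.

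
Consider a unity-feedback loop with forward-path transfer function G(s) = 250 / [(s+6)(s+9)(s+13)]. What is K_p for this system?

System type = 0 (no poles at s=0).
K_p = lim_{s→0} G(s) = 250 / (6·9·13) = 125/351.

125/351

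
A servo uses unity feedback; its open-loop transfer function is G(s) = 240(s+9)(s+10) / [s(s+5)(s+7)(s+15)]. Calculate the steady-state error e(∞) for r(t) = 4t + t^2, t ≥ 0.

infinity

One free integrator in G(s): this is a type 1 system. Taking each input component in turn:
  • 4t: e_ss = 4/K_v with K_v=288/7 → 7/72.
  • t^2: a type-1 system cannot track it, e_ss → ∞.
The unbounded component dominates.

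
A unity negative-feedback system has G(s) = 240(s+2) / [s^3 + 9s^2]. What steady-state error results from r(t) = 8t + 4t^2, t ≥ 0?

The denominator has no term below 9s^2 — 2 poles at s=0, type 2. Treating each term separately:
  • 8t: tracked with zero error.
  • 4t^2: e_ss = 8/K_a with K_a=160/3 → 0.15.
Total e_ss = 0.15.

0.15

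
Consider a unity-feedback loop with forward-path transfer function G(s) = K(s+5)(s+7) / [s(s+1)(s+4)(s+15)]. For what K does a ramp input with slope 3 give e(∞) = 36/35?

5

System type = 1 (one pole at s=0).
K_v = lim_{s→0} s·G(s) = K·5·7 / (1·4·15) = (7/12)·K.
e_ss = 3/K_v = 36/35 ⇒ K_v = 35/12 ⇒ K = (35/12)/(7/12) = 5.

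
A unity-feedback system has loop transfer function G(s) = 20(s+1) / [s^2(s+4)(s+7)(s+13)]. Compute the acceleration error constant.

Two free integrators in G(s): this is a type 2 system.
K_a = lim_{s→0} s^2·G(s) = 20·1 / (4·7·13) = 5/91.

5/91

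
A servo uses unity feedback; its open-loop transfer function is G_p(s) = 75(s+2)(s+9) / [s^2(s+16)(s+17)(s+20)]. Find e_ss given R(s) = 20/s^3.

2176/27

G_p(s) has two factors of s in the denominator, so the system is type 2.
K_a = lim_{s→0} s^2·G_p(s) = 75·2·9 / (16·17·20) = 135/544.
r(t) = 10t^2 gives R(s) = 20/s^3.
e_ss = 20/K_a = 20/(135/544) = 2176/27.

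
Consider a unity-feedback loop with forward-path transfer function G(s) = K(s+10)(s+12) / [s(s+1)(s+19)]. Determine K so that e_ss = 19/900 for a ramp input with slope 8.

One free integrator in G(s): this is a type 1 system.
K_v = lim_{s→0} s·G(s) = K·10·12 / (1·19) = (120/19)·K.
e_ss = 8/K_v = 19/900 ⇒ K_v = 7200/19 ⇒ K = (7200/19)/(120/19) = 60.

60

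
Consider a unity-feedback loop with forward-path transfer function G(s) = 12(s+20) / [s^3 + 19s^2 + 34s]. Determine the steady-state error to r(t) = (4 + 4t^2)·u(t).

The denominator has no term below 34s — 1 pole at s=0, type 1. Treating each term separately:
  • 4: tracked with zero error.
  • 4t^2: a type-1 system cannot track it, e_ss → ∞.
The unbounded component dominates.

infinity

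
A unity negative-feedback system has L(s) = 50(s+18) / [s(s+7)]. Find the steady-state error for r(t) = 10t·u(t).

7/90

L(s) has one factor of s in the denominator, so the system is type 1.
K_v = lim_{s→0} s·L(s) = 50·18 / (7) = 900/7.
e_ss = 10/K_v = 10/(900/7) = 7/90.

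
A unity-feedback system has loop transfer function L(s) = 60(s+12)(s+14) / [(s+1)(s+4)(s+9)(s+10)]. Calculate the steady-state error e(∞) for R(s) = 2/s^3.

L(s) has no factors of s in the denominator, so the system is type 0.
K_a = lim_{s→0} s^2·L(s) = 0; the steady-state error to this parabolic input grows without bound.

infinity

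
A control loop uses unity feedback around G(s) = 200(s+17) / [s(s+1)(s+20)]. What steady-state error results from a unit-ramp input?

G(s) has one factor of s in the denominator, so the system is type 1.
K_v = lim_{s→0} s·G(s) = 200·17 / (1·20) = 170.
e_ss = 1/K_v = 1/170.

1/170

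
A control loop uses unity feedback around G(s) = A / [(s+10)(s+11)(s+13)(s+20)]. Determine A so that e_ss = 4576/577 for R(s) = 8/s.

250

System type = 0 (no poles at s=0).
K_p = lim_{s→0} G(s) = A / (10·11·13·20) = (1/28600)·A.
e_ss = 8/(1 + K_p) = 4576/577 ⇒ 1 + (1/28600)·A = 577/572 ⇒ A = 250.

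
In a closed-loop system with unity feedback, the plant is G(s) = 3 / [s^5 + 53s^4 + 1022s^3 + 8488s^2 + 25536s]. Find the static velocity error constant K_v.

The denominator has no term below 25536s — 1 pole at s=0, type 1.
K_v = lim_{s→0} s·G(s) = 3 / 25536 = 1/8512.

1/8512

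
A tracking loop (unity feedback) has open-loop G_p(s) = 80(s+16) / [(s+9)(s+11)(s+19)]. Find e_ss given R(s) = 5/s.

The open loop has no poles at the origin → type 0 system.
K_p = lim_{s→0} G_p(s) = 80·16 / (9·11·19) = 1280/1881.
e_ss = 5/(1 + K_p) = 5/(3161/1881) = 9405/3161.

9405/3161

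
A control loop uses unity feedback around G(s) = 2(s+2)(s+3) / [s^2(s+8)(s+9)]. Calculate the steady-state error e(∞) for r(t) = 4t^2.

The open loop has two poles at the origin → type 2 system.
K_a = lim_{s→0} s^2·G(s) = 2·2·3 / (8·9) = 1/6.
r(t) = 4t^2 gives R(s) = 8/s^3.
e_ss = 8/K_a = 8/(1/6) = 48.

48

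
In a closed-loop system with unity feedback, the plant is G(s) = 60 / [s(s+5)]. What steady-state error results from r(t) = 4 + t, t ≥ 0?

G(s) has one factor of s in the denominator, so the system is type 1. Taking each input component in turn:
  • 4: tracked with zero error.
  • t: e_ss = 1/K_v with K_v=12 → 1/12.
Total e_ss = 1/12.

1/12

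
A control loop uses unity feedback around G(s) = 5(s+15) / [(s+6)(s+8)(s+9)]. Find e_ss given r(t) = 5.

The open loop has no poles at the origin → type 0 system.
K_p = lim_{s→0} G(s) = 5·15 / (6·8·9) = 25/144.
e_ss = 5/(1 + K_p) = 5/(169/144) = 720/169.

720/169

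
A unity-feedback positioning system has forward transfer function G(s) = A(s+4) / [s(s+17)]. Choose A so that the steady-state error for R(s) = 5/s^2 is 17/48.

60

G(s) has one factor of s in the denominator, so the system is type 1.
K_v = lim_{s→0} s·G(s) = A·4 / (17) = (4/17)·A.
e_ss = 5/K_v = 17/48 ⇒ K_v = 240/17 ⇒ A = (240/17)/(4/17) = 60.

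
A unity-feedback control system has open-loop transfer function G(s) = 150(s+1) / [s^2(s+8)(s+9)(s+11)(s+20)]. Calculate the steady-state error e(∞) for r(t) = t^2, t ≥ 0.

211.2

System type = 2 (two poles at s=0).
K_a = lim_{s→0} s^2·G(s) = 150·1 / (8·9·11·20) = 5/528.
r(t) = t^2 gives R(s) = 2/s^3.
e_ss = 2/K_a = 2/(5/528) = 211.2.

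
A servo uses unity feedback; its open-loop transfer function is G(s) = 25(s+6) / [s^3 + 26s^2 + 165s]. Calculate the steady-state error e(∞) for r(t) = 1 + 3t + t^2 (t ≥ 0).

infinity

Factoring s from the denominator leaves a polynomial with constant term 165, so the system is type 1. Treating each term separately:
  • 1: tracked with zero error.
  • 3t: e_ss = 3/K_v with K_v=10/11 → 3.3.
  • t^2: a type-1 system cannot track it, e_ss → ∞.
The unbounded component dominates.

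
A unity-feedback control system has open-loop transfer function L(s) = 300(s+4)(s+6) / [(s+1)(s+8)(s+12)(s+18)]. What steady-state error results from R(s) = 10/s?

System type = 0 (no poles at s=0).
K_p = lim_{s→0} L(s) = 300·4·6 / (1·8·12·18) = 25/6.
e_ss = 10/(1 + K_p) = 10/(31/6) = 60/31.

60/31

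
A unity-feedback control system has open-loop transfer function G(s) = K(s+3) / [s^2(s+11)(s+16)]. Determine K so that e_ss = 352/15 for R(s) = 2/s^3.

5

Two free integrators in G(s): this is a type 2 system.
K_a = lim_{s→0} s^2·G(s) = K·3 / (11·16) = (3/176)·K.
e_ss = 2/K_a = 352/15 ⇒ K_a = 15/176 ⇒ K = (15/176)/(3/176) = 5.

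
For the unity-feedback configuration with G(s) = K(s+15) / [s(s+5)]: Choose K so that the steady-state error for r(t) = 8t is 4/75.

50

System type = 1 (one pole at s=0).
K_v = lim_{s→0} s·G(s) = K·15 / (5) = 3·K.
e_ss = 8/K_v = 4/75 ⇒ K_v = 150 ⇒ K = 150/3 = 50.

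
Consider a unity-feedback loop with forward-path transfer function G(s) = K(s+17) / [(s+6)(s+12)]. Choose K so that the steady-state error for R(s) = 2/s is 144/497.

System type = 0 (no poles at s=0).
K_p = lim_{s→0} G(s) = K·17 / (6·12) = (17/72)·K.
e_ss = 2/(1 + K_p) = 144/497 ⇒ 1 + (17/72)·K = 497/72 ⇒ K = 25.

25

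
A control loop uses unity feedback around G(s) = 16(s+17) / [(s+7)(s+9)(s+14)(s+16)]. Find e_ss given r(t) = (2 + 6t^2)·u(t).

infinity

No free integrators in G(s): this is a type 0 system. Treating each term separately:
  • 2: e_ss = 2/(1+K_p) with K_p=17/882 → 1764/899.
  • 6t^2: a type-0 system cannot track it, e_ss → ∞.
The unbounded component dominates.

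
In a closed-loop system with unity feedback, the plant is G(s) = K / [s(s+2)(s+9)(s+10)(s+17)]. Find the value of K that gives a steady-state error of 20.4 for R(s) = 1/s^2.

150

G(s) has one factor of s in the denominator, so the system is type 1.
K_v = lim_{s→0} s·G(s) = K / (2·9·10·17) = (1/3060)·K.
e_ss = 1/K_v = 20.4 ⇒ K_v = 5/102 ⇒ K = (5/102)/(1/3060) = 150.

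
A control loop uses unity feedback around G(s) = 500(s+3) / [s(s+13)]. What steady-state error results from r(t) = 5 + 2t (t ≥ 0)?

G(s) has one factor of s in the denominator, so the system is type 1. Treating each term separately:
  • 5: tracked with zero error.
  • 2t: e_ss = 2/K_v with K_v=1500/13 → 13/750.
Total e_ss = 13/750.

13/750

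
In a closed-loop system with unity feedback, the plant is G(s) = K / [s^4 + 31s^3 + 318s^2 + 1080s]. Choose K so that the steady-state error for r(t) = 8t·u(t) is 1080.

8

The denominator has no term below 1080s — 1 pole at s=0, type 1.
K_v = lim_{s→0} s·G(s) = K / 1080 = (1/1080)·K.
e_ss = 8/K_v = 1080 ⇒ K_v = 1/135 ⇒ K = (1/135)/(1/1080) = 8.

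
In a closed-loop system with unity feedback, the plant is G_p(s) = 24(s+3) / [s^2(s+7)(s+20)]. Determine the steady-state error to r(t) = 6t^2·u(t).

70/3

G_p(s) has two factors of s in the denominator, so the system is type 2.
K_a = lim_{s→0} s^2·G_p(s) = 24·3 / (7·20) = 18/35.
r(t) = 6t^2 gives R(s) = 12/s^3.
e_ss = 12/K_a = 12/(18/35) = 70/3.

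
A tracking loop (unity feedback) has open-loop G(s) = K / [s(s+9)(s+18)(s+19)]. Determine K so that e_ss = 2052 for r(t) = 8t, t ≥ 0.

G(s) has one factor of s in the denominator, so the system is type 1.
K_v = lim_{s→0} s·G(s) = K / (9·18·19) = (1/3078)·K.
e_ss = 8/K_v = 2052 ⇒ K_v = 2/513 ⇒ K = (2/513)/(1/3078) = 12.

12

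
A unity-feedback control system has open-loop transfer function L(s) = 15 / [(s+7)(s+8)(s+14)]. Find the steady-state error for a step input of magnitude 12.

9408/799

System type = 0 (no poles at s=0).
K_p = lim_{s→0} L(s) = 15 / (7·8·14) = 15/784.
e_ss = 12/(1 + K_p) = 12/(799/784) = 9408/799.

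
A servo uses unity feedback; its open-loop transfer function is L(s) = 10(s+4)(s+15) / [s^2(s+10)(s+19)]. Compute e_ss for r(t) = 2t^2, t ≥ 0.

System type = 2 (two poles at s=0).
K_a = lim_{s→0} s^2·L(s) = 10·4·15 / (10·19) = 60/19.
r(t) = 2t^2 gives R(s) = 4/s^3.
e_ss = 4/K_a = 4/(60/19) = 19/15.

19/15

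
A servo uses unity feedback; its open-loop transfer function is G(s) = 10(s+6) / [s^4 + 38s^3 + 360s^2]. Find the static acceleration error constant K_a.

Factoring s^2 from the denominator leaves a polynomial with constant term 360, so the system is type 2.
K_a = lim_{s→0} s^2·G(s) = 10·6 / 360 = 1/6.

1/6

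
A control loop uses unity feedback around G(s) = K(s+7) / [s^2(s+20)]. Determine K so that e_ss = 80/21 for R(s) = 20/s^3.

G(s) has two factors of s in the denominator, so the system is type 2.
K_a = lim_{s→0} s^2·G(s) = K·7 / (20) = 0.35·K.
e_ss = 20/K_a = 80/21 ⇒ K_a = 5.25 ⇒ K = 5.25/0.35 = 15.

15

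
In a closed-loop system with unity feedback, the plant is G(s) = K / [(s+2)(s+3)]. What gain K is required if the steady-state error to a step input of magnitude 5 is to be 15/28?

50

The open loop has no poles at the origin → type 0 system.
K_p = lim_{s→0} G(s) = K / (2·3) = (1/6)·K.
e_ss = 5/(1 + K_p) = 15/28 ⇒ 1 + (1/6)·K = 28/3 ⇒ K = 50.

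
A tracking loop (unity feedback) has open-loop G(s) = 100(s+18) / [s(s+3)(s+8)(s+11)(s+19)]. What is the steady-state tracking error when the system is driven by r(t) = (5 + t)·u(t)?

G(s) has one factor of s in the denominator, so the system is type 1. By superposition:
  • 5: tracked with zero error.
  • t: e_ss = 1/K_v with K_v=75/209 → 209/75.
Total e_ss = 209/75.

209/75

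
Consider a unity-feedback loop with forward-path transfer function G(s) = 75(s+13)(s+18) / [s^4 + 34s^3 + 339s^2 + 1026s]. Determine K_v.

325/19

Lowest-order denominator term is 1026s, so the open loop has 1 pole at the origin → type 1 system.
K_v = lim_{s→0} s·G(s) = 75·13·18 / 1026 = 325/19.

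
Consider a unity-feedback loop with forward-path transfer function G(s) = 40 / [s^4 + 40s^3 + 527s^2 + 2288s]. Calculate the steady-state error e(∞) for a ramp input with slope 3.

The denominator has no term below 2288s — 1 pole at s=0, type 1.
K_v = lim_{s→0} s·G(s) = 40 / 2288 = 5/286.
e_ss = 3/K_v = 3/(5/286) = 171.6.

171.6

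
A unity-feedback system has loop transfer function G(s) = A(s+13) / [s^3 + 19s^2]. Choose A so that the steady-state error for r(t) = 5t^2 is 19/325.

Factoring s^2 from the denominator leaves a polynomial with constant term 19, so the system is type 2.
K_a = lim_{s→0} s^2·G(s) = A·13 / 19 = (13/19)·A.
e_ss = 10/K_a = 19/325 ⇒ K_a = 3250/19 ⇒ A = (3250/19)/(13/19) = 250.

250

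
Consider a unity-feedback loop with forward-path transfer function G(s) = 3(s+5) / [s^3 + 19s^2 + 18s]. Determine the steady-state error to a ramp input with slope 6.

7.2

Factoring s from the denominator leaves a polynomial with constant term 18, so the system is type 1.
K_v = lim_{s→0} s·G(s) = 3·5 / 18 = 5/6.
e_ss = 6/K_v = 6/(5/6) = 7.2.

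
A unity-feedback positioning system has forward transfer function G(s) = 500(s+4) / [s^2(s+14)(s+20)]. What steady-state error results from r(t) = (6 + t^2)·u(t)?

System type = 2 (two poles at s=0). Treating each term separately:
  • 6: tracked with zero error.
  • t^2: e_ss = 2/K_a with K_a=50/7 → 0.28.
Total e_ss = 0.28.

0.28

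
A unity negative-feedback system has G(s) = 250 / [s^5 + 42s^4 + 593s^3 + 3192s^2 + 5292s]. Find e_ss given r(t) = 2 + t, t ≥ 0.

Factoring s from the denominator leaves a polynomial with constant term 5292, so the system is type 1. Treating each term separately:
  • 2: tracked with zero error.
  • t: e_ss = 1/K_v with K_v=125/2646 → 21.168.
Total e_ss = 21.168.

21.168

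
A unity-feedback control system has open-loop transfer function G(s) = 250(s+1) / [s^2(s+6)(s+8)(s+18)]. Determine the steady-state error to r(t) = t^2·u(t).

Two free integrators in G(s): this is a type 2 system.
K_a = lim_{s→0} s^2·G(s) = 250·1 / (6·8·18) = 125/432.
r(t) = t^2 gives R(s) = 2/s^3.
e_ss = 2/K_a = 2/(125/432) = 6.912.

6.912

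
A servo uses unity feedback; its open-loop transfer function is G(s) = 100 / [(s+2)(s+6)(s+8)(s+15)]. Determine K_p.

5/72

System type = 0 (no poles at s=0).
K_p = lim_{s→0} G(s) = 100 / (2·6·8·15) = 5/72.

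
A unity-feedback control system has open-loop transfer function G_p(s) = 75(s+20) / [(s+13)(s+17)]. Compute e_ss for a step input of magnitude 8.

1768/1721

No free integrators in G_p(s): this is a type 0 system.
K_p = lim_{s→0} G_p(s) = 75·20 / (13·17) = 1500/221.
e_ss = 8/(1 + K_p) = 8/(1721/221) = 1768/1721.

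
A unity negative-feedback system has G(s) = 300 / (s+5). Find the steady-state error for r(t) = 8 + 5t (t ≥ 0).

infinity

No free integrators in G(s): this is a type 0 system. Treating each term separately:
  • 8: e_ss = 8/(1+K_p) with K_p=60 → 8/61.
  • 5t: a type-0 system cannot track it, e_ss → ∞.
The unbounded component dominates.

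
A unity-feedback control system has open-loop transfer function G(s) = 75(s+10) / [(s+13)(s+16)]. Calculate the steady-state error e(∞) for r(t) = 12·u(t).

G(s) has no factors of s in the denominator, so the system is type 0.
K_p = lim_{s→0} G(s) = 75·10 / (13·16) = 375/104.
e_ss = 12/(1 + K_p) = 12/(479/104) = 1248/479.

1248/479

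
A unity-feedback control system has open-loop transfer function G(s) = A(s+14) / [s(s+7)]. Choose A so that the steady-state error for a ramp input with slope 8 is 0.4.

System type = 1 (one pole at s=0).
K_v = lim_{s→0} s·G(s) = A·14 / (7) = 2·A.
e_ss = 8/K_v = 0.4 ⇒ K_v = 20 ⇒ A = 20/2 = 10.

10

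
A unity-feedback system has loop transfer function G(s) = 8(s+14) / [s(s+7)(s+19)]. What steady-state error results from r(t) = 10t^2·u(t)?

The open loop has one pole at the origin → type 1 system.
For a type-1 system K_a = 0, so e_ss to a parabolic input is unbounded.

infinity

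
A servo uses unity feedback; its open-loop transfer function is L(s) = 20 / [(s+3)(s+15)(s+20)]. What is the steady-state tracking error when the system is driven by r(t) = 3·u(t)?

The open loop has no poles at the origin → type 0 system.
K_p = lim_{s→0} L(s) = 20 / (3·15·20) = 1/45.
e_ss = 3/(1 + K_p) = 3/(46/45) = 135/46.

135/46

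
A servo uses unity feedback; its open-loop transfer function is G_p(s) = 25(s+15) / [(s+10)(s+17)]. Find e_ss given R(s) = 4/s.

136/109

System type = 0 (no poles at s=0).
K_p = lim_{s→0} G_p(s) = 25·15 / (10·17) = 75/34.
e_ss = 4/(1 + K_p) = 4/(109/34) = 136/109.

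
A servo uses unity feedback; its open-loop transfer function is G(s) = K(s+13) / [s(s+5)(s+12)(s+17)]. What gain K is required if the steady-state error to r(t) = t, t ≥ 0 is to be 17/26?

G(s) has one factor of s in the denominator, so the system is type 1.
K_v = lim_{s→0} s·G(s) = K·13 / (5·12·17) = (13/1020)·K.
e_ss = 1/K_v = 17/26 ⇒ K_v = 26/17 ⇒ K = (26/17)/(13/1020) = 120.

120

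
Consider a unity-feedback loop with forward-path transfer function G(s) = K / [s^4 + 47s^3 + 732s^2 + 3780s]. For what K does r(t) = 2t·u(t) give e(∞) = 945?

Lowest-order denominator term is 3780s, so the open loop has 1 pole at the origin → type 1 system.
K_v = lim_{s→0} s·G(s) = K / 3780 = (1/3780)·K.
e_ss = 2/K_v = 945 ⇒ K_v = 2/945 ⇒ K = (2/945)/(1/3780) = 8.

8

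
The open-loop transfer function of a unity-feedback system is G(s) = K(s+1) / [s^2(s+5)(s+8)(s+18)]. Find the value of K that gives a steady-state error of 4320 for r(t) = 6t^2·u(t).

System type = 2 (two poles at s=0).
K_a = lim_{s→0} s^2·G(s) = K·1 / (5·8·18) = (1/720)·K.
e_ss = 12/K_a = 4320 ⇒ K_a = 1/360 ⇒ K = (1/360)/(1/720) = 2.

2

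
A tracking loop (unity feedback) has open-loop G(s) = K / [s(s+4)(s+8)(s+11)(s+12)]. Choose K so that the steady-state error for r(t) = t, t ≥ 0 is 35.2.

120

System type = 1 (one pole at s=0).
K_v = lim_{s→0} s·G(s) = K / (4·8·11·12) = (1/4224)·K.
e_ss = 1/K_v = 35.2 ⇒ K_v = 5/176 ⇒ K = (5/176)/(1/4224) = 120.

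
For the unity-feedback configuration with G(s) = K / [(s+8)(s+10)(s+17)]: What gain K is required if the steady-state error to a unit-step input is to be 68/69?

No free integrators in G(s): this is a type 0 system.
K_p = lim_{s→0} G(s) = K / (8·10·17) = (1/1360)·K.
e_ss = 1/(1 + K_p) = 68/69 ⇒ 1 + (1/1360)·K = 69/68 ⇒ K = 20.

20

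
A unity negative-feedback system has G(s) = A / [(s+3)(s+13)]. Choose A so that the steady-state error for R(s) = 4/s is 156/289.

No free integrators in G(s): this is a type 0 system.
K_p = lim_{s→0} G(s) = A / (3·13) = (1/39)·A.
e_ss = 4/(1 + K_p) = 156/289 ⇒ 1 + (1/39)·A = 289/39 ⇒ A = 250.

250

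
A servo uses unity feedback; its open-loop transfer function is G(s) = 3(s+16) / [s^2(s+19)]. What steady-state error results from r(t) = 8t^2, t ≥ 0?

The open loop has two poles at the origin → type 2 system.
K_a = lim_{s→0} s^2·G(s) = 3·16 / (19) = 48/19.
r(t) = 8t^2 gives R(s) = 16/s^3.
e_ss = 16/K_a = 16/(48/19) = 19/3.

19/3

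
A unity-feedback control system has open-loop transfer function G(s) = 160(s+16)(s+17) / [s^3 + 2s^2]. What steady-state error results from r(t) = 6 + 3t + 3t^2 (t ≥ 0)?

Factoring s^2 from the denominator leaves a polynomial with constant term 2, so the system is type 2. By superposition:
  • 6: tracked with zero error.
  • 3t: tracked with zero error.
  • 3t^2: e_ss = 6/K_a with K_a=21760 → 3/10880.
Total e_ss = 3/10880.

3/10880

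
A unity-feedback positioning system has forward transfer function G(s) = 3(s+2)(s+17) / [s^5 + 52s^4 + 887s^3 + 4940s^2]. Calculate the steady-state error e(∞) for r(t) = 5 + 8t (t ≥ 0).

Lowest-order denominator term is 4940s^2, so the open loop has 2 poles at the origin → type 2 system. By superposition:
  • 5: tracked with zero error.
  • 8t: tracked with zero error.
Total e_ss = 0.

0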